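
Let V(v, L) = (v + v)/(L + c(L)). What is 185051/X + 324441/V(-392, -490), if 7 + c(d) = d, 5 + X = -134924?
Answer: 6172465730437/15112048 ≈ 4.0845e+5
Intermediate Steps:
X = -134929 (X = -5 - 134924 = -134929)
c(d) = -7 + d
V(v, L) = 2*v/(-7 + 2*L) (V(v, L) = (v + v)/(L + (-7 + L)) = (2*v)/(-7 + 2*L) = 2*v/(-7 + 2*L))
185051/X + 324441/V(-392, -490) = 185051/(-134929) + 324441/((2*(-392)/(-7 + 2*(-490)))) = 185051*(-1/134929) + 324441/((2*(-392)/(-7 - 980))) = -185051/134929 + 324441/((2*(-392)/(-987))) = -185051/134929 + 324441/((2*(-392)*(-1/987))) = -185051/134929 + 324441/(112/141) = -185051/134929 + 324441*(141/112) = -185051/134929 + 45746181/112 = 6172465730437/15112048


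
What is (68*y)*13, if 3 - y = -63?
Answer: 58344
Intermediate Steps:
y = 66 (y = 3 - 1*(-63) = 3 + 63 = 66)
(68*y)*13 = (68*66)*13 = 4488*13 = 58344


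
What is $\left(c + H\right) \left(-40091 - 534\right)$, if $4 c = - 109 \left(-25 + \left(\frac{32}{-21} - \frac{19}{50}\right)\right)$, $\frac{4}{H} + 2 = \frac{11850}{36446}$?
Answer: $- \frac{152217513599125}{5127528} \approx -2.9686 \cdot 10^{7}$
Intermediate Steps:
$H = - \frac{72892}{30521}$ ($H = \frac{4}{-2 + \frac{11850}{36446}} = \frac{4}{-2 + 11850 \cdot \frac{1}{36446}} = \frac{4}{-2 + \frac{5925}{18223}} = \frac{4}{- \frac{30521}{18223}} = 4 \left(- \frac{18223}{30521}\right) = - \frac{72892}{30521} \approx -2.3883$)
$c = \frac{3079141}{4200}$ ($c = \frac{\left(-109\right) \left(-25 + \left(\frac{32}{-21} - \frac{19}{50}\right)\right)}{4} = \frac{\left(-109\right) \left(-25 + \left(32 \left(- \frac{1}{21}\right) - \frac{19}{50}\right)\right)}{4} = \frac{\left(-109\right) \left(-25 - \frac{1999}{1050}\right)}{4} = \frac{\left(-109\right) \left(- \frac{28249}{1050}\right)}{4} = \frac{1}{4} \cdot \frac{3079141}{1050} = \frac{3079141}{4200} \approx 733.13$)
$\left(c + H\right) \left(-40091 - 534\right) = \left(\frac{3079141}{4200} - \frac{72892}{30521}\right) \left(-40091 - 534\right) = \frac{93672316061}{128188200} \left(-40625\right) = - \frac{152217513599125}{5127528}$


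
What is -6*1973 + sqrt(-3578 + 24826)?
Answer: -11838 + 16*sqrt(83) ≈ -11692.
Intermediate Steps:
-6*1973 + sqrt(-3578 + 24826) = -11838 + sqrt(21248) = -11838 + 16*sqrt(83)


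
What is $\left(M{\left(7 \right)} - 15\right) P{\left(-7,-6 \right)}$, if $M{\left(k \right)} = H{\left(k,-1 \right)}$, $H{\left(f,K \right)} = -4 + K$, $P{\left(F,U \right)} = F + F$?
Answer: $280$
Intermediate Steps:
$P{\left(F,U \right)} = 2 F$
$M{\left(k \right)} = -5$ ($M{\left(k \right)} = -4 - 1 = -5$)
$\left(M{\left(7 \right)} - 15\right) P{\left(-7,-6 \right)} = \left(-5 - 15\right) 2 \left(-7\right) = \left(-20\right) \left(-14\right) = 280$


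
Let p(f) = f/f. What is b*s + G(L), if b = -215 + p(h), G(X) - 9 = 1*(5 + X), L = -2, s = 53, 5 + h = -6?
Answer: -11330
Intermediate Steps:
h = -11 (h = -5 - 6 = -11)
p(f) = 1
G(X) = 14 + X (G(X) = 9 + 1*(5 + X) = 9 + (5 + X) = 14 + X)
b = -214 (b = -215 + 1 = -214)
b*s + G(L) = -214*53 + (14 - 2) = -11342 + 12 = -11330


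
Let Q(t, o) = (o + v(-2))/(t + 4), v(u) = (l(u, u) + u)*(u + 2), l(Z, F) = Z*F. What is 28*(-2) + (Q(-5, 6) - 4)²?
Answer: 44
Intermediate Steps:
l(Z, F) = F*Z
v(u) = (2 + u)*(u + u²) (v(u) = (u*u + u)*(u + 2) = (u² + u)*(2 + u) = (u + u²)*(2 + u) = (2 + u)*(u + u²))
Q(t, o) = o/(4 + t) (Q(t, o) = (o - 2*(2 + (-2)² + 3*(-2)))/(t + 4) = (o - 2*(2 + 4 - 6))/(4 + t) = (o - 2*0)/(4 + t) = (o + 0)/(4 + t) = o/(4 + t))
28*(-2) + (Q(-5, 6) - 4)² = 28*(-2) + (6/(4 - 5) - 4)² = -56 + (6/(-1) - 4)² = -56 + (6*(-1) - 4)² = -56 + (-6 - 4)² = -56 + (-10)² = -56 + 100 = 44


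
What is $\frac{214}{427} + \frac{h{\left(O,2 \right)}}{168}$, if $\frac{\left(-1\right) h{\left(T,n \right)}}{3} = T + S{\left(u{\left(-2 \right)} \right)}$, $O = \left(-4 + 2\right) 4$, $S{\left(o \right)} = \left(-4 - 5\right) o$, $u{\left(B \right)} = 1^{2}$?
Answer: $\frac{2749}{3416} \approx 0.80474$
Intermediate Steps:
$u{\left(B \right)} = 1$
$S{\left(o \right)} = - 9 o$
$O = -8$ ($O = \left(-2\right) 4 = -8$)
$h{\left(T,n \right)} = 27 - 3 T$ ($h{\left(T,n \right)} = - 3 \left(T - 9\right) = - 3 \left(-9 + T\right) = 27 - 3 T$)
$\frac{214}{427} + \frac{h{\left(O,2 \right)}}{168} = \frac{214}{427} + \frac{27 - -24}{168} = 214 \cdot \frac{1}{427} + \left(27 + 24\right) \frac{1}{168} = \frac{214}{427} + 51 \cdot \frac{1}{168} = \frac{214}{427} + \frac{17}{56} = \frac{2749}{3416}$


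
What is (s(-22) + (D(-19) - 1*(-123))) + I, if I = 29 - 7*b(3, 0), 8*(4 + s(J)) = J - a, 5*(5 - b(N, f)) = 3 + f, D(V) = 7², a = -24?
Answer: 3329/20 ≈ 166.45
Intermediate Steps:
D(V) = 49
b(N, f) = 22/5 - f/5 (b(N, f) = 5 - (3 + f)/5 = 5 + (-⅗ - f/5) = 22/5 - f/5)
s(J) = -1 + J/8 (s(J) = -4 + (J - 1*(-24))/8 = -4 + (J + 24)/8 = -4 + (24 + J)/8 = -4 + (3 + J/8) = -1 + J/8)
I = -9/5 (I = 29 - 7*(22/5 - ⅕*0) = 29 - 7*(22/5 + 0) = 29 - 7*22/5 = 29 - 154/5 = -9/5 ≈ -1.8000)
(s(-22) + (D(-19) - 1*(-123))) + I = ((-1 + (⅛)*(-22)) + (49 - 1*(-123))) - 9/5 = ((-1 - 11/4) + (49 + 123)) - 9/5 = (-15/4 + 172) - 9/5 = 673/4 - 9/5 = 3329/20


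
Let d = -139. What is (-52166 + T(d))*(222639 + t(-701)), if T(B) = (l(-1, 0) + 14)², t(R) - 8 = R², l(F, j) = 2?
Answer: -37066231680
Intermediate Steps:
t(R) = 8 + R²
T(B) = 256 (T(B) = (2 + 14)² = 16² = 256)
(-52166 + T(d))*(222639 + t(-701)) = (-52166 + 256)*(222639 + (8 + (-701)²)) = -51910*(222639 + (8 + 491401)) = -51910*(222639 + 491409) = -51910*714048 = -37066231680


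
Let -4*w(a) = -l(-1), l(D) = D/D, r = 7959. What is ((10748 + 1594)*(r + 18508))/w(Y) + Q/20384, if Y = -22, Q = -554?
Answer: 13317100148075/10192 ≈ 1.3066e+9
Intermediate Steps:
l(D) = 1
w(a) = ¼ (w(a) = -(-1)/4 = -¼*(-1) = ¼)
((10748 + 1594)*(r + 18508))/w(Y) + Q/20384 = ((10748 + 1594)*(7959 + 18508))/(¼) - 554/20384 = (12342*26467)*4 - 554*1/20384 = 326655714*4 - 277/10192 = 1306622856 - 277/10192 = 13317100148075/10192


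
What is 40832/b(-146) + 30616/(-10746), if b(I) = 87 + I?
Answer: -220293508/317007 ≈ -694.92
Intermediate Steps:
40832/b(-146) + 30616/(-10746) = 40832/(87 - 146) + 30616/(-10746) = 40832/(-59) + 30616*(-1/10746) = 40832*(-1/59) - 15308/5373 = -40832/59 - 15308/5373 = -220293508/317007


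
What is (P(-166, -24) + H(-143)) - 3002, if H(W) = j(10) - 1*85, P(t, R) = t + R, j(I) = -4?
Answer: -3281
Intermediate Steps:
P(t, R) = R + t
H(W) = -89 (H(W) = -4 - 1*85 = -4 - 85 = -89)
(P(-166, -24) + H(-143)) - 3002 = ((-24 - 166) - 89) - 3002 = (-190 - 89) - 3002 = -279 - 3002 = -3281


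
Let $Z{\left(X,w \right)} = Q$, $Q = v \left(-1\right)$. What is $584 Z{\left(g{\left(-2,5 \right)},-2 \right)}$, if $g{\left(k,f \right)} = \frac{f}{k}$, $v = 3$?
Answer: $-1752$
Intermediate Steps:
$Q = -3$ ($Q = 3 \left(-1\right) = -3$)
$Z{\left(X,w \right)} = -3$
$584 Z{\left(g{\left(-2,5 \right)},-2 \right)} = 584 \left(-3\right) = -1752$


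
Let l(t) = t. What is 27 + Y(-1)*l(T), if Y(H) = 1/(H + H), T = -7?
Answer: 61/2 ≈ 30.500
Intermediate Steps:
Y(H) = 1/(2*H)
27 + Y(-1)*l(T) = 27 + ((½)/(-1))*(-7) = 27 + ((½)*(-1))*(-7) = 27 - ½*(-7) = 27 + 7/2 = 61/2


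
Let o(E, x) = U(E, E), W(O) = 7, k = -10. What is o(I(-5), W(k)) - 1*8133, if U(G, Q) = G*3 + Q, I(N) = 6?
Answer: -8109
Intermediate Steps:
U(G, Q) = Q + 3*G (U(G, Q) = 3*G + Q = Q + 3*G)
o(E, x) = 4*E (o(E, x) = E + 3*E = 4*E)
o(I(-5), W(k)) - 1*8133 = 4*6 - 1*8133 = 24 - 8133 = -8109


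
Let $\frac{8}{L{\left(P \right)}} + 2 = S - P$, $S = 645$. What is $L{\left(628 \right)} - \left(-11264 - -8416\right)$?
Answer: $\frac{42728}{15} \approx 2848.5$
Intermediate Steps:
$L{\left(P \right)} = \frac{8}{643 - P}$ ($L{\left(P \right)} = \frac{8}{-2 - \left(-645 + P\right)} = \frac{8}{643 - P}$)
$L{\left(628 \right)} - \left(-11264 - -8416\right) = - \frac{8}{-643 + 628} - \left(-11264 - -8416\right) = - \frac{8}{-15} - \left(-11264 + 8416\right) = \left(-8\right) \left(- \frac{1}{15}\right) - -2848 = \frac{8}{15} + 2848 = \frac{42728}{15}$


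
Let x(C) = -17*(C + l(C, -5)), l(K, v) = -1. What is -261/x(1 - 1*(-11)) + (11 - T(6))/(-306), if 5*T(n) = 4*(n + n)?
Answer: 23413/16830 ≈ 1.3911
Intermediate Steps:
T(n) = 8*n/5 (T(n) = (4*(n + n))/5 = (4*(2*n))/5 = (8*n)/5 = 8*n/5)
x(C) = 17 - 17*C (x(C) = -17*(C - 1) = -17*(-1 + C) = 17 - 17*C)
-261/x(1 - 1*(-11)) + (11 - T(6))/(-306) = -261/(17 - 17*(1 - 1*(-11))) + (11 - 8*6/5)/(-306) = -261/(17 - 17*(1 + 11)) + (11 - 1*48/5)*(-1/306) = -261/(17 - 17*12) + (11 - 48/5)*(-1/306) = -261/(17 - 204) + (7/5)*(-1/306) = -261/(-187) - 7/1530 = -261*(-1/187) - 7/1530 = 261/187 - 7/1530 = 23413/16830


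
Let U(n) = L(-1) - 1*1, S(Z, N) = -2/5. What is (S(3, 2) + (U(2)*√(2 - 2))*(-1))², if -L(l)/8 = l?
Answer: 4/25 ≈ 0.16000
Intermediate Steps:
L(l) = -8*l
S(Z, N) = -⅖ (S(Z, N) = -2*⅕ = -⅖)
U(n) = 7 (U(n) = -8*(-1) - 1*1 = 8 - 1 = 7)
(S(3, 2) + (U(2)*√(2 - 2))*(-1))² = (-⅖ + (7*√(2 - 2))*(-1))² = (-⅖ + (7*√0)*(-1))² = (-⅖ + (7*0)*(-1))² = (-⅖ + 0*(-1))² = (-⅖ + 0)² = (-⅖)² = 4/25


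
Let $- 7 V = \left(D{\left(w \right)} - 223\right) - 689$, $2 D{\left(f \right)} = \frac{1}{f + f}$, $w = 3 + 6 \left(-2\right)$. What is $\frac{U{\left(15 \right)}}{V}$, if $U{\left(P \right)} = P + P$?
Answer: $\frac{7560}{32833} \approx 0.23026$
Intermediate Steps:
$U{\left(P \right)} = 2 P$
$w = -9$ ($w = 3 - 12 = -9$)
$D{\left(f \right)} = \frac{1}{4 f}$ ($D{\left(f \right)} = \frac{1}{2 \left(f + f\right)} = \frac{1}{2 \cdot 2 f} = \frac{\frac{1}{2} \frac{1}{f}}{2} = \frac{1}{4 f}$)
$V = \frac{32833}{252}$ ($V = - \frac{\left(\frac{1}{4 \left(-9\right)} - 223\right) - 689}{7} = - \frac{\left(\frac{1}{4} \left(- \frac{1}{9}\right) - 223\right) - 689}{7} = - \frac{\left(- \frac{1}{36} - 223\right) - 689}{7} = - \frac{- \frac{8029}{36} - 689}{7} = \left(- \frac{1}{7}\right) \left(- \frac{32833}{36}\right) = \frac{32833}{252} \approx 130.29$)
$\frac{U{\left(15 \right)}}{V} = \frac{2 \cdot 15}{\frac{32833}{252}} = 30 \cdot \frac{252}{32833} = \frac{7560}{32833}$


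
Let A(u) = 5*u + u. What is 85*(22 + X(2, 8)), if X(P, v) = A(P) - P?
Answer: 2720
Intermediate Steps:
A(u) = 6*u
X(P, v) = 5*P (X(P, v) = 6*P - P = 5*P)
85*(22 + X(2, 8)) = 85*(22 + 5*2) = 85*(22 + 10) = 85*32 = 2720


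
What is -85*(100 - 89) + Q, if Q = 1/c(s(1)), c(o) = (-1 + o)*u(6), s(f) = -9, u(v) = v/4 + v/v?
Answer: -23376/25 ≈ -935.04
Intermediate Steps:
u(v) = 1 + v/4 (u(v) = v*(1/4) + 1 = v/4 + 1 = 1 + v/4)
c(o) = -5/2 + 5*o/2 (c(o) = (-1 + o)*(1 + (1/4)*6) = (-1 + o)*(1 + 3/2) = (-1 + o)*(5/2) = -5/2 + 5*o/2)
Q = -1/25 (Q = 1/(-5/2 + (5/2)*(-9)) = 1/(-5/2 - 45/2) = 1/(-25) = -1/25 ≈ -0.040000)
-85*(100 - 89) + Q = -85*(100 - 89) - 1/25 = -85*11 - 1/25 = -935 - 1/25 = -23376/25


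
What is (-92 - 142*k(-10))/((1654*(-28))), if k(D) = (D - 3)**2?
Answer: 12045/23156 ≈ 0.52017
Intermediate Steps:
k(D) = (-3 + D)**2
(-92 - 142*k(-10))/((1654*(-28))) = (-92 - 142*(-3 - 10)**2)/((1654*(-28))) = (-92 - 142*(-13)**2)/(-46312) = (-92 - 142*169)*(-1/46312) = (-92 - 23998)*(-1/46312) = -24090*(-1/46312) = 12045/23156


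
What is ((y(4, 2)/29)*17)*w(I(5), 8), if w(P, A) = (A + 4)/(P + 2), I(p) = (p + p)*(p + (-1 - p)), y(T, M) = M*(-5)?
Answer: 255/29 ≈ 8.7931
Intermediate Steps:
y(T, M) = -5*M
I(p) = -2*p (I(p) = (2*p)*(-1) = -2*p)
w(P, A) = (4 + A)/(2 + P)
((y(4, 2)/29)*17)*w(I(5), 8) = ((-5*2/29)*17)*((4 + 8)/(2 - 2*5)) = (-10*1/29*17)*(12/(2 - 10)) = (-10/29*17)*(12/(-8)) = -(-85)*12/116 = -170/29*(-3/2) = 255/29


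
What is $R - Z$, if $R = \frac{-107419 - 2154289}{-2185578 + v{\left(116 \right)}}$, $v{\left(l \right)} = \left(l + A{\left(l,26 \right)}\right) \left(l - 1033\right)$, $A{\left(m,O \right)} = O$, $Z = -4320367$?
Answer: $\frac{2501268399343}{578948} \approx 4.3204 \cdot 10^{6}$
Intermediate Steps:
$v{\left(l \right)} = \left(-1033 + l\right) \left(26 + l\right)$ ($v{\left(l \right)} = \left(l + 26\right) \left(l - 1033\right) = \left(26 + l\right) \left(-1033 + l\right) = \left(-1033 + l\right) \left(26 + l\right)$)
$R = \frac{565427}{578948}$ ($R = \frac{-107419 - 2154289}{-2185578 - \left(143670 - 13456\right)} = - \frac{2261708}{-2185578 - 130214} = - \frac{2261708}{-2315792} = \left(-2261708\right) \left(- \frac{1}{2315792}\right) = \frac{565427}{578948} \approx 0.97665$)
$R - Z = \frac{565427}{578948} - -4320367 = \frac{565427}{578948} + 4320367 = \frac{2501268399343}{578948}$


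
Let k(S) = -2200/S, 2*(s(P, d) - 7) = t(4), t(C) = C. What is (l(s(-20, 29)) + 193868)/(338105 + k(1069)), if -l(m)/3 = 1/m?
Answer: 621733607/1084296135 ≈ 0.57340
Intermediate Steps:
s(P, d) = 9 (s(P, d) = 7 + (1/2)*4 = 7 + 2 = 9)
l(m) = -3/m
(l(s(-20, 29)) + 193868)/(338105 + k(1069)) = (-3/9 + 193868)/(338105 - 2200/1069) = (-3*1/9 + 193868)/(338105 - 2200*1/1069) = (-1/3 + 193868)/(338105 - 2200/1069) = 581603/(3*(361432045/1069)) = (581603/3)*(1069/361432045) = 621733607/1084296135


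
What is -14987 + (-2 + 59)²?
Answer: -11738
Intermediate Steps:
-14987 + (-2 + 59)² = -14987 + 57² = -14987 + 3249 = -11738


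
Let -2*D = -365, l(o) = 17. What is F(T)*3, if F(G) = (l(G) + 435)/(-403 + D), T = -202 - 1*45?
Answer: -904/147 ≈ -6.1497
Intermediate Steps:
D = 365/2 (D = -½*(-365) = 365/2 ≈ 182.50)
T = -247 (T = -202 - 45 = -247)
F(G) = -904/441 (F(G) = (17 + 435)/(-403 + 365/2) = 452/(-441/2) = 452*(-2/441) = -904/441)
F(T)*3 = -904/441*3 = -904/147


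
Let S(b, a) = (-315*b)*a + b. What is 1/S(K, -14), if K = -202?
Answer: -1/891022 ≈ -1.1223e-6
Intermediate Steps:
S(b, a) = b - 315*a*b (S(b, a) = -315*a*b + b = b - 315*a*b)
1/S(K, -14) = 1/(-202*(1 - 315*(-14))) = 1/(-202*(1 + 4410)) = 1/(-202*4411) = 1/(-891022) = -1/891022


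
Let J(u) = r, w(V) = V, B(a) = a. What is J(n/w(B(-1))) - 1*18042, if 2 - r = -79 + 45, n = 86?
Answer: -18006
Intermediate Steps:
r = 36 (r = 2 - (-79 + 45) = 2 - 1*(-34) = 2 + 34 = 36)
J(u) = 36
J(n/w(B(-1))) - 1*18042 = 36 - 1*18042 = 36 - 18042 = -18006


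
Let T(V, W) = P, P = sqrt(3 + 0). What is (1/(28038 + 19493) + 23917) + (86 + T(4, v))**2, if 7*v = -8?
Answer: 1488480797/47531 + 172*sqrt(3) ≈ 31614.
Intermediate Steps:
v = -8/7 (v = (1/7)*(-8) = -8/7 ≈ -1.1429)
P = sqrt(3) ≈ 1.7320
T(V, W) = sqrt(3)
(1/(28038 + 19493) + 23917) + (86 + T(4, v))**2 = (1/(28038 + 19493) + 23917) + (86 + sqrt(3))**2 = (1/47531 + 23917) + (86 + sqrt(3))**2 = 1136798928/47531 + (86 + sqrt(3))**2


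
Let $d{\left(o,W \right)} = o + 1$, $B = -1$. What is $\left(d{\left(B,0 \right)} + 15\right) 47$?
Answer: $705$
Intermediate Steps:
$d{\left(o,W \right)} = 1 + o$
$\left(d{\left(B,0 \right)} + 15\right) 47 = \left(\left(1 - 1\right) + 15\right) 47 = \left(0 + 15\right) 47 = 15 \cdot 47 = 705$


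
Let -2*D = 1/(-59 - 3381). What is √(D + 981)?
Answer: √2902190830/1720 ≈ 31.321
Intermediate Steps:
D = 1/6880 (D = -1/(2*(-59 - 3381)) = -½/(-3440) = -½*(-1/3440) = 1/6880 ≈ 0.00014535)
√(D + 981) = √(1/6880 + 981) = √(6749281/6880) = √2902190830/1720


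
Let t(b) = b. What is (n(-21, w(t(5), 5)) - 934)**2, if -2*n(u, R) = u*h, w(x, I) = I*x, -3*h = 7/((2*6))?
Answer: 504676225/576 ≈ 8.7617e+5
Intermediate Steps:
h = -7/36 (h = -7/(3*(2*6)) = -7/(3*12) = -1/3*7/12 = -7/36 ≈ -0.19444)
n(u, R) = 7*u/72 (n(u, R) = -u*(-7)/(2*36) = -(-7)*u/72 = 7*u/72)
(n(-21, w(t(5), 5)) - 934)**2 = ((7/72)*(-21) - 934)**2 = (-49/24 - 934)**2 = (-22465/24)**2 = 504676225/576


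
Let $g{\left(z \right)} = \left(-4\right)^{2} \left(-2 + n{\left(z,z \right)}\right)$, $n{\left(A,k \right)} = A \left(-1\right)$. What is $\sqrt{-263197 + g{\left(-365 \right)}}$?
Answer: $i \sqrt{257389} \approx 507.33 i$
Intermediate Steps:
$n{\left(A,k \right)} = - A$
$g{\left(z \right)} = -32 - 16 z$ ($g{\left(z \right)} = \left(-4\right)^{2} \left(-2 - z\right) = 16 \left(-2 - z\right) = -32 - 16 z$)
$\sqrt{-263197 + g{\left(-365 \right)}} = \sqrt{-263197 - -5808} = \sqrt{-263197 + \left(-32 + 5840\right)} = \sqrt{-263197 + 5808} = \sqrt{-257389} = i \sqrt{257389}$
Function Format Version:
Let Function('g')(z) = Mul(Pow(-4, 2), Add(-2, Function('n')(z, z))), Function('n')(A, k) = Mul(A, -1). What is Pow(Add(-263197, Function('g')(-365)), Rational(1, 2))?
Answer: Mul(I, Pow(257389, Rational(1, 2))) ≈ Mul(507.33, I)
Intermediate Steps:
Function('n')(A, k) = Mul(-1, A)
Function('g')(z) = Add(-32, Mul(-16, z)) (Function('g')(z) = Mul(Pow(-4, 2), Add(-2, Mul(-1, z))) = Mul(16, Add(-2, Mul(-1, z))) = Add(-32, Mul(-16, z)))
Pow(Add(-263197, Function('g')(-365)), Rational(1, 2)) = Pow(Add(-263197, Add(-32, Mul(-16, -365))), Rational(1, 2)) = Pow(Add(-263197, Add(-32, 5840)), Rational(1, 2)) = Pow(Add(-263197, 5808), Rational(1, 2)) = Pow(-257389, Rational(1, 2)) = Mul(I, Pow(257389, Rational(1, 2)))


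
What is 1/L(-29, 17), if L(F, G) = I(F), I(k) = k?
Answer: -1/29 ≈ -0.034483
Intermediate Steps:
L(F, G) = F
1/L(-29, 17) = 1/(-29) = -1/29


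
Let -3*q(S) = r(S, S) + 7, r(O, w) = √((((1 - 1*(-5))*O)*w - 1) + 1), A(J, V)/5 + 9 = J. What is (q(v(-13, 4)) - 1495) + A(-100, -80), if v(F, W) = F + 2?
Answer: -6127/3 - 11*√6/3 ≈ -2051.3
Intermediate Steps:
A(J, V) = -45 + 5*J
v(F, W) = 2 + F
r(O, w) = √6*√(O*w) (r(O, w) = √((((1 + 5)*O)*w - 1) + 1) = √(((6*O)*w - 1) + 1) = √((6*O*w - 1) + 1) = √((-1 + 6*O*w) + 1) = √(6*O*w) = √6*√(O*w))
q(S) = -7/3 - √6*√(S²)/3 (q(S) = -(√6*√(S*S) + 7)/3 = -(√6*√(S²) + 7)/3 = -(7 + √6*√(S²))/3 = -7/3 - √6*√(S²)/3)
(q(v(-13, 4)) - 1495) + A(-100, -80) = ((-7/3 - √6*√((2 - 13)²)/3) - 1495) + (-45 + 5*(-100)) = ((-7/3 - √6*√((-11)²)/3) - 1495) + (-45 - 500) = ((-7/3 - √6*√121/3) - 1495) - 545 = ((-7/3 - ⅓*√6*11) - 1495) - 545 = ((-7/3 - 11*√6/3) - 1495) - 545 = (-4492/3 - 11*√6/3) - 545 = -6127/3 - 11*√6/3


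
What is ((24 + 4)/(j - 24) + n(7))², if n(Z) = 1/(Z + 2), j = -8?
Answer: 3025/5184 ≈ 0.58353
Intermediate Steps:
n(Z) = 1/(2 + Z)
((24 + 4)/(j - 24) + n(7))² = ((24 + 4)/(-8 - 24) + 1/(2 + 7))² = (28/(-32) + 1/9)² = (28*(-1/32) + ⅑)² = (-7/8 + ⅑)² = (-55/72)² = 3025/5184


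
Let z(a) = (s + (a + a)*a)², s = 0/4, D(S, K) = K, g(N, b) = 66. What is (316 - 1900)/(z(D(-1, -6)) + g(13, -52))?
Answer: -264/875 ≈ -0.30171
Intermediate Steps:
s = 0 (s = 0*(¼) = 0)
z(a) = 4*a⁴ (z(a) = (0 + (a + a)*a)² = (0 + (2*a)*a)² = (0 + 2*a²)² = (2*a²)² = 4*a⁴)
(316 - 1900)/(z(D(-1, -6)) + g(13, -52)) = (316 - 1900)/(4*(-6)⁴ + 66) = -1584/(4*1296 + 66) = -1584/(5184 + 66) = -1584/5250 = -1584*1/5250 = -264/875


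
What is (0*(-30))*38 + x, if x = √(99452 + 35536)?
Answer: 2*√33747 ≈ 367.41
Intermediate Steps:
x = 2*√33747 (x = √134988 = 2*√33747 ≈ 367.41)
(0*(-30))*38 + x = (0*(-30))*38 + 2*√33747 = 0*38 + 2*√33747 = 0 + 2*√33747 = 2*√33747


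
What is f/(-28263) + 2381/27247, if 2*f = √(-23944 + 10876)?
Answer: 2381/27247 - 11*I*√3/9421 ≈ 0.087386 - 0.0020223*I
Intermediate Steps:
f = 33*I*√3 (f = √(-23944 + 10876)/2 = √(-13068)/2 = (66*I*√3)/2 = 33*I*√3 ≈ 57.158*I)
f/(-28263) + 2381/27247 = (33*I*√3)/(-28263) + 2381/27247 = (33*I*√3)*(-1/28263) + 2381*(1/27247) = -11*I*√3/9421 + 2381/27247 = 2381/27247 - 11*I*√3/9421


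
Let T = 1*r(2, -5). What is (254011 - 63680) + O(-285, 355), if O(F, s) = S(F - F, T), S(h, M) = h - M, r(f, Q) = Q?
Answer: 190336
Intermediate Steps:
T = -5 (T = 1*(-5) = -5)
O(F, s) = 5 (O(F, s) = (F - F) - 1*(-5) = 0 + 5 = 5)
(254011 - 63680) + O(-285, 355) = (254011 - 63680) + 5 = 190331 + 5 = 190336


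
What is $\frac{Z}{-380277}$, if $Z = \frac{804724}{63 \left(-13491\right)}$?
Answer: $\frac{804724}{323209971441} \approx 2.4898 \cdot 10^{-6}$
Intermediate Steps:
$Z = - \frac{804724}{849933}$ ($Z = \frac{804724}{-849933} = 804724 \left(- \frac{1}{849933}\right) = - \frac{804724}{849933} \approx -0.94681$)
$\frac{Z}{-380277} = - \frac{804724}{849933 \left(-380277\right)} = \left(- \frac{804724}{849933}\right) \left(- \frac{1}{380277}\right) = \frac{804724}{323209971441}$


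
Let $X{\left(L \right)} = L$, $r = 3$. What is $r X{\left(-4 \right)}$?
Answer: $-12$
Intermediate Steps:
$r X{\left(-4 \right)} = 3 \left(-4\right) = -12$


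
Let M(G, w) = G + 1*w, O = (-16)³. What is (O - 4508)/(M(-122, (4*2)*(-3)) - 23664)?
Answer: 4302/11905 ≈ 0.36136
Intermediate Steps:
O = -4096
M(G, w) = G + w
(O - 4508)/(M(-122, (4*2)*(-3)) - 23664) = (-4096 - 4508)/((-122 + (4*2)*(-3)) - 23664) = -8604/((-122 + 8*(-3)) - 23664) = -8604/((-122 - 24) - 23664) = -8604/(-146 - 23664) = -8604/(-23810) = -8604*(-1/23810) = 4302/11905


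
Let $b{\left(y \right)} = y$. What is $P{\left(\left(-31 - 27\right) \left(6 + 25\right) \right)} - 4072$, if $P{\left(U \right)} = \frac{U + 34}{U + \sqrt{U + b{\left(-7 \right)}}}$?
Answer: $- \frac{209018352}{51343} + \frac{532 i \sqrt{5}}{51343} \approx -4071.0 + 0.023169 i$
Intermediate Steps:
$P{\left(U \right)} = \frac{34 + U}{U + \sqrt{-7 + U}}$ ($P{\left(U \right)} = \frac{U + 34}{U + \sqrt{U - 7}} = \frac{34 + U}{U + \sqrt{-7 + U}}$)
$P{\left(\left(-31 - 27\right) \left(6 + 25\right) \right)} - 4072 = \frac{34 + \left(-31 - 27\right) \left(6 + 25\right)}{\left(-31 - 27\right) \left(6 + 25\right) + \sqrt{-7 + \left(-31 - 27\right) \left(6 + 25\right)}} - 4072 = \frac{34 - 1798}{\left(-58\right) 31 + \sqrt{-7 - 1798}} - 4072 = \frac{34 - 1798}{-1798 + \sqrt{-7 - 1798}} - 4072 = \frac{1}{-1798 + \sqrt{-1805}} \left(-1764\right) - 4072 = \frac{1}{-1798 + 19 i \sqrt{5}} \left(-1764\right) - 4072 = - \frac{1764}{-1798 + 19 i \sqrt{5}} - 4072 = -4072 - \frac{1764}{-1798 + 19 i \sqrt{5}}$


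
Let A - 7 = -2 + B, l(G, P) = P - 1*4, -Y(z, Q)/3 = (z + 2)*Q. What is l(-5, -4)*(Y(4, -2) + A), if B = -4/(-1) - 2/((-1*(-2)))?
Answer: -352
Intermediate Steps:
B = 3 (B = -4*(-1) - 2/2 = 4 - 2*½ = 4 - 1 = 3)
Y(z, Q) = -3*Q*(2 + z) (Y(z, Q) = -3*(z + 2)*Q = -3*(2 + z)*Q = -3*Q*(2 + z))
l(G, P) = -4 + P (l(G, P) = P - 4 = -4 + P)
A = 8 (A = 7 + (-2 + 3) = 7 + 1 = 8)
l(-5, -4)*(Y(4, -2) + A) = (-4 - 4)*(-3*(-2)*(2 + 4) + 8) = -8*(-3*(-2)*6 + 8) = -8*(36 + 8) = -8*44 = -352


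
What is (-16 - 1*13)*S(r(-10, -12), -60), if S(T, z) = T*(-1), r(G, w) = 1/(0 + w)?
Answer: -29/12 ≈ -2.4167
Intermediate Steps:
r(G, w) = 1/w
S(T, z) = -T
(-16 - 1*13)*S(r(-10, -12), -60) = (-16 - 1*13)*(-1/(-12)) = (-16 - 13)*(-1*(-1/12)) = -29*1/12 = -29/12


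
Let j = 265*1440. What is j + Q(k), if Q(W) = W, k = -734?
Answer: 380866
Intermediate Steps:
j = 381600
j + Q(k) = 381600 - 734 = 380866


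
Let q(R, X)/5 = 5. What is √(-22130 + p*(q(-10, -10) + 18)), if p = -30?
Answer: 2*I*√5855 ≈ 153.04*I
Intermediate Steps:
q(R, X) = 25 (q(R, X) = 5*5 = 25)
√(-22130 + p*(q(-10, -10) + 18)) = √(-22130 - 30*(25 + 18)) = √(-22130 - 30*43) = √(-22130 - 1290) = √(-23420) = 2*I*√5855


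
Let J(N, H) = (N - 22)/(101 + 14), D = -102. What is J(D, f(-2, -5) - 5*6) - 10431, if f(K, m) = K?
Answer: -1199689/115 ≈ -10432.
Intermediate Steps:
J(N, H) = -22/115 + N/115 (J(N, H) = (-22 + N)/115 = (-22 + N)*(1/115) = -22/115 + N/115)
J(D, f(-2, -5) - 5*6) - 10431 = (-22/115 + (1/115)*(-102)) - 10431 = (-22/115 - 102/115) - 10431 = -124/115 - 10431 = -1199689/115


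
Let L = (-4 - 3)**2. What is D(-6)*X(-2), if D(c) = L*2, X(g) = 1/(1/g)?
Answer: -196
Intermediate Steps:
L = 49 (L = (-7)**2 = 49)
X(g) = g
D(c) = 98 (D(c) = 49*2 = 98)
D(-6)*X(-2) = 98*(-2) = -196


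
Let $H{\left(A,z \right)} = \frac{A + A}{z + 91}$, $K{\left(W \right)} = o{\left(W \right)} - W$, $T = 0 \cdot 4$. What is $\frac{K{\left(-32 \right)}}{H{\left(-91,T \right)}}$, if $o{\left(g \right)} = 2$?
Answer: $-17$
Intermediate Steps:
$T = 0$
$K{\left(W \right)} = 2 - W$
$H{\left(A,z \right)} = \frac{2 A}{91 + z}$
$\frac{K{\left(-32 \right)}}{H{\left(-91,T \right)}} = \frac{2 - -32}{2 \left(-91\right) \frac{1}{91 + 0}} = \frac{2 + 32}{2 \left(-91\right) \frac{1}{91}} = \frac{34}{2 \left(-91\right) \frac{1}{91}} = \frac{34}{-2} = 34 \left(- \frac{1}{2}\right) = -17$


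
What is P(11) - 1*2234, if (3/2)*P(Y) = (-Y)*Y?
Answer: -6944/3 ≈ -2314.7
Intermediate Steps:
P(Y) = -2*Y²/3 (P(Y) = 2*((-Y)*Y)/3 = 2*(-Y²)/3 = -2*Y²/3)
P(11) - 1*2234 = -⅔*11² - 1*2234 = -⅔*121 - 2234 = -242/3 - 2234 = -6944/3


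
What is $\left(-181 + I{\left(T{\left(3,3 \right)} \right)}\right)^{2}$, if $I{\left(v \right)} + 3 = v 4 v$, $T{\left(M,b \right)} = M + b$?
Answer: $1600$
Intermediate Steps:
$I{\left(v \right)} = -3 + 4 v^{2}$ ($I{\left(v \right)} = -3 + v 4 v = -3 + 4 v v = -3 + 4 v^{2}$)
$\left(-181 + I{\left(T{\left(3,3 \right)} \right)}\right)^{2} = \left(-181 - \left(3 - 4 \left(3 + 3\right)^{2}\right)\right)^{2} = \left(-181 - \left(3 - 4 \cdot 6^{2}\right)\right)^{2} = \left(-181 + \left(-3 + 4 \cdot 36\right)\right)^{2} = \left(-181 + \left(-3 + 144\right)\right)^{2} = \left(-181 + 141\right)^{2} = \left(-40\right)^{2} = 1600$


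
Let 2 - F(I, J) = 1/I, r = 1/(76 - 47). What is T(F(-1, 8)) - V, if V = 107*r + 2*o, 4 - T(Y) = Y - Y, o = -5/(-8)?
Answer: -109/116 ≈ -0.93966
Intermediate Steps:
o = 5/8 (o = -5*(-⅛) = 5/8 ≈ 0.62500)
r = 1/29 ≈ 0.034483
F(I, J) = 2 - 1/I
T(Y) = 4 (T(Y) = 4 - (Y - Y) = 4 - 1*0 = 4 + 0 = 4)
V = 573/116 (V = 107*(1/29) + 2*(5/8) = 107/29 + 5/4 = 573/116 ≈ 4.9397)
T(F(-1, 8)) - V = 4 - 1*573/116 = 4 - 573/116 = -109/116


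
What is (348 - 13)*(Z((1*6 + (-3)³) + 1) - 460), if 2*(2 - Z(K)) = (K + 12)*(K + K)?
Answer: -207030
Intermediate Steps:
Z(K) = 2 - K*(12 + K) (Z(K) = 2 - (K + 12)*(K + K)/2 = 2 - (12 + K)*2*K/2 = 2 - K*(12 + K))
(348 - 13)*(Z((1*6 + (-3)³) + 1) - 460) = (348 - 13)*((2 - ((1*6 + (-3)³) + 1)² - 12*((1*6 + (-3)³) + 1)) - 460) = 335*((2 - ((6 - 27) + 1)² - 12*((6 - 27) + 1)) - 460) = 335*((2 - (-21 + 1)² - 12*(-21 + 1)) - 460) = 335*((2 - 1*(-20)² - 12*(-20)) - 460) = 335*((2 - 1*400 + 240) - 460) = 335*((2 - 400 + 240) - 460) = 335*(-158 - 460) = 335*(-618) = -207030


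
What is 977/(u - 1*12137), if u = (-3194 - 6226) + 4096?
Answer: -977/17461 ≈ -0.055953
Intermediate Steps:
u = -5324 (u = -9420 + 4096 = -5324)
977/(u - 1*12137) = 977/(-5324 - 1*12137) = 977/(-5324 - 12137) = 977/(-17461) = 977*(-1/17461) = -977/17461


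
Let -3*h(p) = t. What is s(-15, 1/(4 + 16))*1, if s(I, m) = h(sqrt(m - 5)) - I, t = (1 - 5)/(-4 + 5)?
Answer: 49/3 ≈ 16.333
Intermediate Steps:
t = -4 (t = -4/1 = -4*1 = -4)
h(p) = 4/3 (h(p) = -1/3*(-4) = 4/3)
s(I, m) = 4/3 - I
s(-15, 1/(4 + 16))*1 = (4/3 - 1*(-15))*1 = (4/3 + 15)*1 = (49/3)*1 = 49/3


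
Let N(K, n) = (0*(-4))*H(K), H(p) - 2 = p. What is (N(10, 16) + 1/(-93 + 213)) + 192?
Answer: 23041/120 ≈ 192.01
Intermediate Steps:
H(p) = 2 + p
N(K, n) = 0 (N(K, n) = (0*(-4))*(2 + K) = 0*(2 + K) = 0)
(N(10, 16) + 1/(-93 + 213)) + 192 = (0 + 1/(-93 + 213)) + 192 = (0 + 1/120) + 192 = 1/120 + 192 = 23041/120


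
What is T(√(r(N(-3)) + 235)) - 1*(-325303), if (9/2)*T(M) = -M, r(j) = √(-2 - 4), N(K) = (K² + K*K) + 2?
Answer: 325303 - 2*√(235 + I*√6)/9 ≈ 3.253e+5 - 0.017754*I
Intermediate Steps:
N(K) = 2 + 2*K² (N(K) = (K² + K²) + 2 = 2*K² + 2 = 2 + 2*K²)
r(j) = I*√6 (r(j) = √(-6) = I*√6)
T(M) = -2*M/9 (T(M) = 2*(-M)/9 = -2*M/9)
T(√(r(N(-3)) + 235)) - 1*(-325303) = -2*√(I*√6 + 235)/9 - 1*(-325303) = -2*√(235 + I*√6)/9 + 325303 = 325303 - 2*√(235 + I*√6)/9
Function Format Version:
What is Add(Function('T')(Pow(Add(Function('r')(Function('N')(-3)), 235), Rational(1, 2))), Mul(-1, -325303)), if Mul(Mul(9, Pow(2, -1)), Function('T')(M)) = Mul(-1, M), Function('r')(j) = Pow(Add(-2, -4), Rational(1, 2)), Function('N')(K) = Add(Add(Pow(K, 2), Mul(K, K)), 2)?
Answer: Add(325303, Mul(Rational(-2, 9), Pow(Add(235, Mul(I, Pow(6, Rational(1, 2)))), Rational(1, 2)))) ≈ Add(3.2530e+5, Mul(-0.017754, I))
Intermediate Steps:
Function('N')(K) = Add(2, Mul(2, Pow(K, 2))) (Function('N')(K) = Add(Add(Pow(K, 2), Pow(K, 2)), 2) = Add(Mul(2, Pow(K, 2)), 2) = Add(2, Mul(2, Pow(K, 2))))
Function('r')(j) = Mul(I, Pow(6, Rational(1, 2))) (Function('r')(j) = Pow(-6, Rational(1, 2)) = Mul(I, Pow(6, Rational(1, 2))))
Function('T')(M) = Mul(Rational(-2, 9), M) (Function('T')(M) = Mul(Rational(2, 9), Mul(-1, M)) = Mul(Rational(-2, 9), M))
Add(Function('T')(Pow(Add(Function('r')(Function('N')(-3)), 235), Rational(1, 2))), Mul(-1, -325303)) = Add(Mul(Rational(-2, 9), Pow(Add(Mul(I, Pow(6, Rational(1, 2))), 235), Rational(1, 2))), Mul(-1, -325303)) = Add(Mul(Rational(-2, 9), Pow(Add(235, Mul(I, Pow(6, Rational(1, 2)))), Rational(1, 2))), 325303) = Add(325303, Mul(Rational(-2, 9), Pow(Add(235, Mul(I, Pow(6, Rational(1, 2)))), Rational(1, 2))))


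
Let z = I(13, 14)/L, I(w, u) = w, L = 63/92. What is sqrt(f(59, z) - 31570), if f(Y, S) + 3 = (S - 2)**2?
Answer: I*sqrt(124168337)/63 ≈ 176.87*I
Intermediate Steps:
L = 63/92 (L = 63*(1/92) = 63/92 ≈ 0.68478)
z = 1196/63 (z = 13/(63/92) = 13*(92/63) = 1196/63 ≈ 18.984)
f(Y, S) = -3 + (-2 + S)**2 (f(Y, S) = -3 + (S - 2)**2 = -3 + (-2 + S)**2)
sqrt(f(59, z) - 31570) = sqrt((-3 + (-2 + 1196/63)**2) - 31570) = sqrt((-3 + (1070/63)**2) - 31570) = sqrt((-3 + 1144900/3969) - 31570) = sqrt(1132993/3969 - 31570) = sqrt(-124168337/3969) = I*sqrt(124168337)/63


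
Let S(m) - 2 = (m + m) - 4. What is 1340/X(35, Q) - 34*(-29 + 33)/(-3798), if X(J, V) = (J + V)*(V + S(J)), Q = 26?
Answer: 1467286/5444433 ≈ 0.26950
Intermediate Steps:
S(m) = -2 + 2*m (S(m) = 2 + ((m + m) - 4) = 2 + (2*m - 4) = 2 + (-4 + 2*m) = -2 + 2*m)
X(J, V) = (J + V)*(-2 + V + 2*J) (X(J, V) = (J + V)*(V + (-2 + 2*J)) = (J + V)*(-2 + V + 2*J))
1340/X(35, Q) - 34*(-29 + 33)/(-3798) = 1340/(26² + 35*26 + 2*35*(-1 + 35) + 2*26*(-1 + 35)) - 34*(-29 + 33)/(-3798) = 1340/(676 + 910 + 2*35*34 + 2*26*34) - 34*4*(-1/3798) = 1340/(676 + 910 + 2380 + 1768) - 136*(-1/3798) = 1340/5734 + 68/1899 = 1340*(1/5734) + 68/1899 = 670/2867 + 68/1899 = 1467286/5444433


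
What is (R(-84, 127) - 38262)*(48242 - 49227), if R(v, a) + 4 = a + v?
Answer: 37649655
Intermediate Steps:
R(v, a) = -4 + a + v (R(v, a) = -4 + (a + v) = -4 + a + v)
(R(-84, 127) - 38262)*(48242 - 49227) = ((-4 + 127 - 84) - 38262)*(48242 - 49227) = (39 - 38262)*(-985) = -38223*(-985) = 37649655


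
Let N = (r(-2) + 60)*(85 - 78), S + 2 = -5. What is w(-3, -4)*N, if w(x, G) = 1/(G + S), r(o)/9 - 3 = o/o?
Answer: -672/11 ≈ -61.091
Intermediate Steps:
S = -7 (S = -2 - 5 = -7)
r(o) = 36 (r(o) = 27 + 9*(o/o) = 27 + 9*1 = 27 + 9 = 36)
w(x, G) = 1/(-7 + G) (w(x, G) = 1/(G - 7) = 1/(-7 + G))
N = 672 (N = (36 + 60)*(85 - 78) = 96*7 = 672)
w(-3, -4)*N = 672/(-7 - 4) = 672/(-11) = -1/11*672 = -672/11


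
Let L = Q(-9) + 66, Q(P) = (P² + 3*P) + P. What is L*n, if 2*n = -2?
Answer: -111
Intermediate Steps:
n = -1 (n = (½)*(-2) = -1)
Q(P) = P² + 4*P
L = 111 (L = -9*(4 - 9) + 66 = -9*(-5) + 66 = 45 + 66 = 111)
L*n = 111*(-1) = -111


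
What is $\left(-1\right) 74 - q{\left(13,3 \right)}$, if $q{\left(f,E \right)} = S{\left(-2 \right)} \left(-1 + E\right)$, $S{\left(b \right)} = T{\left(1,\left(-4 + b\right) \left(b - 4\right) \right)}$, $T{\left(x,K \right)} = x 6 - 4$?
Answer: $-78$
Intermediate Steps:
$T{\left(x,K \right)} = -4 + 6 x$ ($T{\left(x,K \right)} = 6 x - 4 = -4 + 6 x$)
$S{\left(b \right)} = 2$ ($S{\left(b \right)} = -4 + 6 \cdot 1 = -4 + 6 = 2$)
$q{\left(f,E \right)} = -2 + 2 E$ ($q{\left(f,E \right)} = 2 \left(-1 + E\right) = -2 + 2 E$)
$\left(-1\right) 74 - q{\left(13,3 \right)} = \left(-1\right) 74 - \left(-2 + 2 \cdot 3\right) = -74 - \left(-2 + 6\right) = -74 - 4 = -78$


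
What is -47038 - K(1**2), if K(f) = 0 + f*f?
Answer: -47039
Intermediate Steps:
K(f) = f**2 (K(f) = 0 + f**2 = f**2)
-47038 - K(1**2) = -47038 - (1**2)**2 = -47038 - 1*1**2 = -47038 - 1*1 = -47038 - 1 = -47039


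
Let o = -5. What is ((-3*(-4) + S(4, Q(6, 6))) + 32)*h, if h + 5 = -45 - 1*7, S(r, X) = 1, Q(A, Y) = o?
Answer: -2565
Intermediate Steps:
Q(A, Y) = -5
h = -57 (h = -5 + (-45 - 1*7) = -5 + (-45 - 7) = -5 - 52 = -57)
((-3*(-4) + S(4, Q(6, 6))) + 32)*h = ((-3*(-4) + 1) + 32)*(-57) = ((12 + 1) + 32)*(-57) = (13 + 32)*(-57) = 45*(-57) = -2565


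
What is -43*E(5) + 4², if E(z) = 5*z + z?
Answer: -1274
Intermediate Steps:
E(z) = 6*z
-43*E(5) + 4² = -258*5 + 4² = -43*30 + 16 = -1290 + 16 = -1274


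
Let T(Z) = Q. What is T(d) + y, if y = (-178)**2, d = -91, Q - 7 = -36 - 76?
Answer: 31579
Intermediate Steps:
Q = -105 (Q = 7 + (-36 - 76) = 7 - 112 = -105)
T(Z) = -105
y = 31684
T(d) + y = -105 + 31684 = 31579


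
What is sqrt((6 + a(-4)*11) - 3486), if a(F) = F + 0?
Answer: 2*I*sqrt(881) ≈ 59.363*I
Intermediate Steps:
a(F) = F
sqrt((6 + a(-4)*11) - 3486) = sqrt((6 - 4*11) - 3486) = sqrt((6 - 44) - 3486) = sqrt(-38 - 3486) = sqrt(-3524) = 2*I*sqrt(881)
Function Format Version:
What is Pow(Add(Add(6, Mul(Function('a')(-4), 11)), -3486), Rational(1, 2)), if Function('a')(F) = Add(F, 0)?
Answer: Mul(2, I, Pow(881, Rational(1, 2))) ≈ Mul(59.363, I)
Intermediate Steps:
Function('a')(F) = F
Pow(Add(Add(6, Mul(Function('a')(-4), 11)), -3486), Rational(1, 2)) = Pow(Add(Add(6, Mul(-4, 11)), -3486), Rational(1, 2)) = Pow(Add(Add(6, -44), -3486), Rational(1, 2)) = Pow(Add(-38, -3486), Rational(1, 2)) = Pow(-3524, Rational(1, 2)) = Mul(2, I, Pow(881, Rational(1, 2)))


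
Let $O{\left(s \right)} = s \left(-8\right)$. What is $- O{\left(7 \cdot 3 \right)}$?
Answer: $168$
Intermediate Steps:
$O{\left(s \right)} = - 8 s$
$- O{\left(7 \cdot 3 \right)} = - \left(-8\right) 7 \cdot 3 = - \left(-8\right) 21 = \left(-1\right) \left(-168\right) = 168$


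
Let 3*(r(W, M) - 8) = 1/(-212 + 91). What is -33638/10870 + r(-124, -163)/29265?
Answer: -7146229556/2309482593 ≈ -3.0943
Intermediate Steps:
r(W, M) = 2903/363 (r(W, M) = 8 + 1/(3*(-212 + 91)) = 8 + (1/3)/(-121) = 8 + (1/3)*(-1/121) = 8 - 1/363 = 2903/363)
-33638/10870 + r(-124, -163)/29265 = -33638/10870 + (2903/363)/29265 = -33638*1/10870 + (2903/363)*(1/29265) = -16819/5435 + 2903/10623195 = -7146229556/2309482593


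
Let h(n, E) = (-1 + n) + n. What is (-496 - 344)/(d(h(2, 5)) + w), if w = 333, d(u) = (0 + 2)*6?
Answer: -56/23 ≈ -2.4348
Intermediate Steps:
h(n, E) = -1 + 2*n
d(u) = 12 (d(u) = 2*6 = 12)
(-496 - 344)/(d(h(2, 5)) + w) = (-496 - 344)/(12 + 333) = -840/345 = -840*1/345 = -56/23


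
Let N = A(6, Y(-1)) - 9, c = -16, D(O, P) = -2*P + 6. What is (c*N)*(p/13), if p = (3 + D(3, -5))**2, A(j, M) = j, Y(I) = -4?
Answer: 17328/13 ≈ 1332.9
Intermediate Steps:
D(O, P) = 6 - 2*P
p = 361 (p = (3 + (6 - 2*(-5)))**2 = (3 + (6 + 10))**2 = (3 + 16)**2 = 19**2 = 361)
N = -3 (N = 6 - 9 = -3)
(c*N)*(p/13) = (-16*(-3))*(361/13) = 48*(361*(1/13)) = 48*(361/13) = 17328/13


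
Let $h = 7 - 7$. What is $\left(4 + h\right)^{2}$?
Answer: $16$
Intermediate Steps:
$h = 0$
$\left(4 + h\right)^{2} = \left(4 + 0\right)^{2} = 4^{2} = 16$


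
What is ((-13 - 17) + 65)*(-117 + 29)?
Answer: -3080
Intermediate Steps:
((-13 - 17) + 65)*(-117 + 29) = (-30 + 65)*(-88) = 35*(-88) = -3080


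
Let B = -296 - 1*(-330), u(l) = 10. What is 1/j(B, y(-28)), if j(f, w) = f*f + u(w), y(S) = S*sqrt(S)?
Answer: 1/1166 ≈ 0.00085763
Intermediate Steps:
y(S) = S**(3/2)
B = 34 (B = -296 + 330 = 34)
j(f, w) = 10 + f**2 (j(f, w) = f*f + 10 = f**2 + 10 = 10 + f**2)
1/j(B, y(-28)) = 1/(10 + 34**2) = 1/(10 + 1156) = 1/1166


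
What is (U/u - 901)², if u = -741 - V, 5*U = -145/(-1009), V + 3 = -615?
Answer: 12503809907230096/15402547449 ≈ 8.1180e+5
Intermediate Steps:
V = -618 (V = -3 - 615 = -618)
U = 29/1009 (U = (-145/(-1009))/5 = (-145*(-1/1009))/5 = (⅕)*(145/1009) = 29/1009 ≈ 0.028741)
u = -123 (u = -741 - 1*(-618) = -741 + 618 = -123)
(U/u - 901)² = ((29/1009)/(-123) - 901)² = ((29/1009)*(-1/123) - 901)² = (-29/124107 - 901)² = (-111820436/124107)² = 12503809907230096/15402547449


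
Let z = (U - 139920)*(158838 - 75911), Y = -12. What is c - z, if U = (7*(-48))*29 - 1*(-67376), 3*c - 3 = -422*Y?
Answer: 6823898665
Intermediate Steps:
c = 1689 (c = 1 + (-422*(-12))/3 = 1 + (⅓)*5064 = 1 + 1688 = 1689)
U = 57632 (U = -336*29 + 67376 = -9744 + 67376 = 57632)
z = -6823896976 (z = (57632 - 139920)*(158838 - 75911) = -82288*82927 = -6823896976)
c - z = 1689 - 1*(-6823896976) = 1689 + 6823896976 = 6823898665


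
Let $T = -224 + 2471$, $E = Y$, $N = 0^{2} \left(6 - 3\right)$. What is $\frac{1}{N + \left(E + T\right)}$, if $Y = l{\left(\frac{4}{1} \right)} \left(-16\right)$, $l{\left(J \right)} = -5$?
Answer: $\frac{1}{2327} \approx 0.00042974$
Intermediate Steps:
$Y = 80$ ($Y = \left(-5\right) \left(-16\right) = 80$)
$N = 0$ ($N = 0 \cdot 3 = 0$)
$E = 80$
$T = 2247$
$\frac{1}{N + \left(E + T\right)} = \frac{1}{0 + \left(80 + 2247\right)} = \frac{1}{0 + 2327} = \frac{1}{2327}$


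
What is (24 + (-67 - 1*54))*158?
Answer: -15326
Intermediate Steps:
(24 + (-67 - 1*54))*158 = (24 + (-67 - 54))*158 = (24 - 121)*158 = -97*158 = -15326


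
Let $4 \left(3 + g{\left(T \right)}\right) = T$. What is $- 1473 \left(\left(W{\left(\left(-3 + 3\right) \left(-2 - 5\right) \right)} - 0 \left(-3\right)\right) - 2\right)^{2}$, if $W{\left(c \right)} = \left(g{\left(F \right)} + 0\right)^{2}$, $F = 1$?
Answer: $- \frac{11667633}{256} \approx -45577.0$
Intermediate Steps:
$g{\left(T \right)} = -3 + \frac{T}{4}$
$W{\left(c \right)} = \frac{121}{16}$ ($W{\left(c \right)} = \left(\left(-3 + \frac{1}{4} \cdot 1\right) + 0\right)^{2} = \left(\left(-3 + \frac{1}{4}\right) + 0\right)^{2} = \left(- \frac{11}{4} + 0\right)^{2} = \left(- \frac{11}{4}\right)^{2} = \frac{121}{16}$)
$- 1473 \left(\left(W{\left(\left(-3 + 3\right) \left(-2 - 5\right) \right)} - 0 \left(-3\right)\right) - 2\right)^{2} = - 1473 \left(\left(\frac{121}{16} - 0 \left(-3\right)\right) - 2\right)^{2} = - 1473 \left(\left(\frac{121}{16} - 0\right) - 2\right)^{2} = - 1473 \left(\left(\frac{121}{16} + 0\right) - 2\right)^{2} = - 1473 \left(\frac{121}{16} - 2\right)^{2} = - 1473 \left(\frac{89}{16}\right)^{2} = \left(-1473\right) \frac{7921}{256} = - \frac{11667633}{256}$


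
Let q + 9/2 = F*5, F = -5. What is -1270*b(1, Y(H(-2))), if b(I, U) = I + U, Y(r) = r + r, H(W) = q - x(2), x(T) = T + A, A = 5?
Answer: 91440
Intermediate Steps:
x(T) = 5 + T (x(T) = T + 5 = 5 + T)
q = -59/2 (q = -9/2 - 5*5 = -9/2 - 25 = -59/2 ≈ -29.500)
H(W) = -73/2 (H(W) = -59/2 - (5 + 2) = -59/2 - 1*7 = -59/2 - 7 = -73/2)
Y(r) = 2*r
-1270*b(1, Y(H(-2))) = -1270*(1 + 2*(-73/2)) = -1270*(1 - 73) = -1270*(-72) = 91440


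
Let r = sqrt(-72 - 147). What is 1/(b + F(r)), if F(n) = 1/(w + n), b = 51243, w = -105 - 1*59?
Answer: 1389453781/71199771695932 + I*sqrt(219)/71199771695932 ≈ 1.9515e-5 + 2.0785e-13*I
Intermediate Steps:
w = -164 (w = -105 - 59 = -164)
r = I*sqrt(219) (r = sqrt(-219) = I*sqrt(219) ≈ 14.799*I)
F(n) = 1/(-164 + n)
1/(b + F(r)) = 1/(51243 + 1/(-164 + I*sqrt(219)))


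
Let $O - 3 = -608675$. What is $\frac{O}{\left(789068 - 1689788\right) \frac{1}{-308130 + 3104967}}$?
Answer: $\frac{35465757718}{18765} \approx 1.89 \cdot 10^{6}$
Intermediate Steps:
$O = -608672$ ($O = 3 - 608675 = -608672$)
$\frac{O}{\left(789068 - 1689788\right) \frac{1}{-308130 + 3104967}} = - \frac{608672}{\left(789068 - 1689788\right) \frac{1}{-308130 + 3104967}} = - \frac{608672}{\left(-900720\right) \frac{1}{2796837}} = - \frac{608672}{- \frac{300240}{932279}} = \left(-608672\right) \left(- \frac{932279}{300240}\right) = \frac{35465757718}{18765}$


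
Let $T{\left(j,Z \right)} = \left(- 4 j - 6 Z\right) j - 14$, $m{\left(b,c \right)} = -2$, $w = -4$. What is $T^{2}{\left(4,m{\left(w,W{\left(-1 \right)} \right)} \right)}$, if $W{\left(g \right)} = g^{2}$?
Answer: $900$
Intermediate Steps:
$T{\left(j,Z \right)} = -14 + j \left(- 6 Z - 4 j\right)$ ($T{\left(j,Z \right)} = \left(- 6 Z - 4 j\right) j - 14 = j \left(- 6 Z - 4 j\right) - 14 = -14 + j \left(- 6 Z - 4 j\right)$)
$T^{2}{\left(4,m{\left(w,W{\left(-1 \right)} \right)} \right)} = \left(-14 - 4 \cdot 4^{2} - \left(-12\right) 4\right)^{2} = \left(-14 - 64 + 48\right)^{2} = \left(-30\right)^{2} = 900$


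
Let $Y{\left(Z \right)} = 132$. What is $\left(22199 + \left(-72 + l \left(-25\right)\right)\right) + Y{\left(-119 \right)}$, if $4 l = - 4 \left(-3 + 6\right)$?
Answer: $22334$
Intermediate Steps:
$l = -3$ ($l = \frac{\left(-4\right) \left(-3 + 6\right)}{4} = \frac{\left(-4\right) 3}{4} = \frac{1}{4} \left(-12\right) = -3$)
$\left(22199 + \left(-72 + l \left(-25\right)\right)\right) + Y{\left(-119 \right)} = \left(22199 - -3\right) + 132 = \left(22199 + \left(-72 + 75\right)\right) + 132 = \left(22199 + 3\right) + 132 = 22202 + 132 = 22334$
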